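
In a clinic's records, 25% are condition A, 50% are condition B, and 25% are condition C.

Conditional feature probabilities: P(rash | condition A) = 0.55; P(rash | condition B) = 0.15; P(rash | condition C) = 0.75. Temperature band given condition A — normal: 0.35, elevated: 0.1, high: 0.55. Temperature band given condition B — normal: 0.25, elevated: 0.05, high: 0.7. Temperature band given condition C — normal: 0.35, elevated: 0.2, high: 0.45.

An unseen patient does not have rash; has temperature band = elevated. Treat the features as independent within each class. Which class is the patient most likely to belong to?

condition B

condition A: 0.25 × (1−0.55) × 0.1 = 0.01125
condition B: 0.5 × (1−0.15) × 0.05 = 0.02125
condition C: 0.25 × (1−0.75) × 0.2 = 0.0125
Highest score → condition B.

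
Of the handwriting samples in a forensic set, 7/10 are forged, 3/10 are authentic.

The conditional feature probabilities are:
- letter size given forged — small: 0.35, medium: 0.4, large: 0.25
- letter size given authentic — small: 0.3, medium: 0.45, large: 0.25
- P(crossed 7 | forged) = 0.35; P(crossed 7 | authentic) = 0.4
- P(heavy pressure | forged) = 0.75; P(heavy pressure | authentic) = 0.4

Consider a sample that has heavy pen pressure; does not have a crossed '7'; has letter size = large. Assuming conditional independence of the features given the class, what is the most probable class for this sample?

forged

forged: 0.7 × 0.25 × (1−0.35) × 0.75 = 0.0853125
authentic: 0.3 × 0.25 × (1−0.4) × 0.4 = 0.018
Highest score → forged.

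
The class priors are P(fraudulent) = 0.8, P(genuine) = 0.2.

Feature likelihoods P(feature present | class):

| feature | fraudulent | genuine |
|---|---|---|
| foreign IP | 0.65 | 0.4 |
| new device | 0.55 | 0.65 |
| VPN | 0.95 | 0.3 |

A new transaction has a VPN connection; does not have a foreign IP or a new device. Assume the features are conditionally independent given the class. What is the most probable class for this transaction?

fraudulent

fraudulent: 0.8 × (1−0.65) × (1−0.55) × 0.95 = 0.1197
genuine: 0.2 × (1−0.4) × (1−0.65) × 0.3 = 0.0126
Highest score → fraudulent.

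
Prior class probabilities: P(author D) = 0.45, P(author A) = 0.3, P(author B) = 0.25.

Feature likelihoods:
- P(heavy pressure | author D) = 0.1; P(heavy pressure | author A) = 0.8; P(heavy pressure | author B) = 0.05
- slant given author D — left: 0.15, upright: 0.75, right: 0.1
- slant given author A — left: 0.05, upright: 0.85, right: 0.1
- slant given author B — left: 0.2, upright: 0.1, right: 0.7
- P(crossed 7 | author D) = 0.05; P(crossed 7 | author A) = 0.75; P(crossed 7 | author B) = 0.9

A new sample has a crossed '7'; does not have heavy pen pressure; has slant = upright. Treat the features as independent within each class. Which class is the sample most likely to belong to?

author A

author D: 0.45 × (1−0.1) × 0.75 × 0.05 = 0.0151875
author A: 0.3 × (1−0.8) × 0.85 × 0.75 = 0.03825
author B: 0.25 × (1−0.05) × 0.1 × 0.9 = 0.021375
Highest score → author A.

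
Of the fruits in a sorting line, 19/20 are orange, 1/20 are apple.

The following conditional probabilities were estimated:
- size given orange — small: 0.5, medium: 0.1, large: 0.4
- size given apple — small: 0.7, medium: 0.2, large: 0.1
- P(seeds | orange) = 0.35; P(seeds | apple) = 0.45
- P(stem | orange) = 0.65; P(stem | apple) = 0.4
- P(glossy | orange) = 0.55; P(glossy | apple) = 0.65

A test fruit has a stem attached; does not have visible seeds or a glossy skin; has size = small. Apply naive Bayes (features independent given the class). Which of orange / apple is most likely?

orange

orange: 0.95 × 0.5 × (1−0.35) × 0.65 × (1−0.55) = 0.090309375
apple: 0.05 × 0.7 × (1−0.45) × 0.4 × (1−0.65) = 0.002695
Highest score → orange.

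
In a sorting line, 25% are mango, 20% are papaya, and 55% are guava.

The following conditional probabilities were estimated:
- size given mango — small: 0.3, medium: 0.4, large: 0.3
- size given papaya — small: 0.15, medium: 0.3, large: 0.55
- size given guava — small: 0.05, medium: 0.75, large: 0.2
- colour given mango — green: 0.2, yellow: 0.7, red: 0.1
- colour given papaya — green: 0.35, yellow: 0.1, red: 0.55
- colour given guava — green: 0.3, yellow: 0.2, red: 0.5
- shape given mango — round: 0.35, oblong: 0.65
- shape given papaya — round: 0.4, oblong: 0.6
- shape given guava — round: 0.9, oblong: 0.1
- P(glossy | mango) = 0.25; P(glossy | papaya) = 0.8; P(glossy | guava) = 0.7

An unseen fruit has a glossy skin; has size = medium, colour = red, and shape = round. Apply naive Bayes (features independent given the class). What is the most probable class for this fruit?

mango: 0.25 × 0.4 × 0.1 × 0.35 × 0.25 = 0.000875
papaya: 0.2 × 0.3 × 0.55 × 0.4 × 0.8 = 0.01056
guava: 0.55 × 0.75 × 0.5 × 0.9 × 0.7 = 0.1299375
Highest score → guava.

guava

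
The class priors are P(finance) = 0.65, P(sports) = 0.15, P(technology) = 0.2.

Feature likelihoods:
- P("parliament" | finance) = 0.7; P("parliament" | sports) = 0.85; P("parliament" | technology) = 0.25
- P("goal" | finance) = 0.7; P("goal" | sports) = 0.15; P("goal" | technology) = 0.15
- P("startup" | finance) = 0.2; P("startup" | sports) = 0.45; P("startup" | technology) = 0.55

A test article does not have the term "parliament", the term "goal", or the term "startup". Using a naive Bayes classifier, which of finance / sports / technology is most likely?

finance: 0.65 × (1−0.7) × (1−0.7) × (1−0.2) = 0.0468
sports: 0.15 × (1−0.85) × (1−0.15) × (1−0.45) = 0.01051875
technology: 0.2 × (1−0.25) × (1−0.15) × (1−0.55) = 0.057375
Highest score → technology.

technology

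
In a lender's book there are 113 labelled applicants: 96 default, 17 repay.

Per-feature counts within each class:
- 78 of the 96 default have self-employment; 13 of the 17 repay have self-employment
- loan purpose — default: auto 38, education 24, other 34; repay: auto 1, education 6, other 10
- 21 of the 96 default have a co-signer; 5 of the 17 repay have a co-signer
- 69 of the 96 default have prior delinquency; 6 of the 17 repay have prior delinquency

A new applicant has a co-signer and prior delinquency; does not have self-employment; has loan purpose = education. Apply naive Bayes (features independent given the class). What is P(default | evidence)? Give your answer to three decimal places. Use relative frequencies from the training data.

default: (96/113) × (18/96) × (24/96) × (21/96) × (69/96) ≈ 0.00626123
repay: (17/113) × (4/17) × (6/17) × (5/17) × (6/17) ≈ 0.0012969
P(default | x) = 0.00626123 / 0.00755813 ≈ 0.828

0.828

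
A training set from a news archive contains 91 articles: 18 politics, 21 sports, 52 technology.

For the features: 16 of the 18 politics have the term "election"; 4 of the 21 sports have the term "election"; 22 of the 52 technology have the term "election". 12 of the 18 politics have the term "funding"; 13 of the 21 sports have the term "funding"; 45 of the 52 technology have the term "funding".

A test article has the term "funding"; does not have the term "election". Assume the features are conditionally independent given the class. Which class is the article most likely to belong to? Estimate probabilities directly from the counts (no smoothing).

technology

politics: (18/91) × (2/18) × (12/18) ≈ 0.014652
sports: (21/91) × (17/21) × (13/21) ≈ 0.115646
technology: (52/91) × (30/52) × (45/52) ≈ 0.285292
Highest score → technology.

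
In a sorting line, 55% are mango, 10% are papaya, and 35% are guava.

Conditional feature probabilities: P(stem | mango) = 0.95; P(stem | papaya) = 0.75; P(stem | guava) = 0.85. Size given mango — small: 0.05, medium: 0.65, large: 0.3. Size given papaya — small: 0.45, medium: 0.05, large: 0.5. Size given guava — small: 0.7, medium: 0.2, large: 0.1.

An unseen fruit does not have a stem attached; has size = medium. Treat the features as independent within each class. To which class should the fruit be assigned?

mango

mango: 0.55 × (1−0.95) × 0.65 = 0.017875
papaya: 0.1 × (1−0.75) × 0.05 = 0.00125
guava: 0.35 × (1−0.85) × 0.2 = 0.0105
Highest score → mango.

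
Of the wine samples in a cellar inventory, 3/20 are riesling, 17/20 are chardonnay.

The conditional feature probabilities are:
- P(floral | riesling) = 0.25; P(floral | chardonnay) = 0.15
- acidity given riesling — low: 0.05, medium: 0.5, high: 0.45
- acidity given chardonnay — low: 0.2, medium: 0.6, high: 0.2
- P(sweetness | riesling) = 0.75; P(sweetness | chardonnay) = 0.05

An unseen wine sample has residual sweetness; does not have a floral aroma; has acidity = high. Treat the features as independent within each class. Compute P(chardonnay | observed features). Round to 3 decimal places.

0.160

riesling: 0.15 × (1−0.25) × 0.45 × 0.75 = 0.03796875
chardonnay: 0.85 × (1−0.15) × 0.2 × 0.05 = 0.007225
P(chardonnay | x) = 0.007225 / 0.04519375 ≈ 0.160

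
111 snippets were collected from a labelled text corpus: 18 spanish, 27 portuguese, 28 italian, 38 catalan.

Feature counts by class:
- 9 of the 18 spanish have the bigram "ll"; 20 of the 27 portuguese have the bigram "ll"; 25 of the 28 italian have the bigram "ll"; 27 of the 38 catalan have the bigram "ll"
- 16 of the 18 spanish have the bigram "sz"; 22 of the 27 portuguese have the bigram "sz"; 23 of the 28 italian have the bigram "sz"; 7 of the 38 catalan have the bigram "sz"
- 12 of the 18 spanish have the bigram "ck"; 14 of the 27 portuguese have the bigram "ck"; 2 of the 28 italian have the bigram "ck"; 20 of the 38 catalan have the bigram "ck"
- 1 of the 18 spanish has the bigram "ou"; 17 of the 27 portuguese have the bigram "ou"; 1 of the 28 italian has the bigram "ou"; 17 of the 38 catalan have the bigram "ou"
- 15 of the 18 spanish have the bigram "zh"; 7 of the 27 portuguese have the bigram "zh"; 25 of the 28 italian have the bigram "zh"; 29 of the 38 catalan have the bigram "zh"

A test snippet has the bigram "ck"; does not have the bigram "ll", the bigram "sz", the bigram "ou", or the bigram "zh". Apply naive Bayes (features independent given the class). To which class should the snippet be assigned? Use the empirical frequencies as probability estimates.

spanish: (18/111) × (9/18) × (2/18) × (12/18) × (17/18) × (3/18) ≈ 0.00094539
portuguese: (27/111) × (7/27) × (5/27) × (14/27) × (10/27) × (20/27) ≈ 0.0016613
italian: (28/111) × (3/28) × (5/28) × (2/28) × (27/28) × (3/28) ≈ 0.0000356165
catalan: (38/111) × (11/38) × (31/38) × (20/38) × (21/38) × (9/38) ≈ 0.00556915
Highest score → catalan.

catalan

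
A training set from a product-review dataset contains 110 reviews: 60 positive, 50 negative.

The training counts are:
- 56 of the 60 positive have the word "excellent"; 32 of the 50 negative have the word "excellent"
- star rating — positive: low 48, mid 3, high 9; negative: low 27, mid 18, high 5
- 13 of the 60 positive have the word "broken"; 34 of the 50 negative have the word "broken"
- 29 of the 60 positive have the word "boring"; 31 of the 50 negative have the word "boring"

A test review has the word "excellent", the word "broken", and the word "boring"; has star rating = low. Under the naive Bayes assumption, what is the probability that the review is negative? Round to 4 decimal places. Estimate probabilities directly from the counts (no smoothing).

0.6083

positive: (60/110) × (56/60) × (48/60) × (13/60) × (29/60) ≈ 0.0426505
negative: (50/110) × (32/50) × (27/50) × (34/50) × (31/50) ≈ 0.0662295
P(negative | x) = 0.0662295 / 0.10888 ≈ 0.6083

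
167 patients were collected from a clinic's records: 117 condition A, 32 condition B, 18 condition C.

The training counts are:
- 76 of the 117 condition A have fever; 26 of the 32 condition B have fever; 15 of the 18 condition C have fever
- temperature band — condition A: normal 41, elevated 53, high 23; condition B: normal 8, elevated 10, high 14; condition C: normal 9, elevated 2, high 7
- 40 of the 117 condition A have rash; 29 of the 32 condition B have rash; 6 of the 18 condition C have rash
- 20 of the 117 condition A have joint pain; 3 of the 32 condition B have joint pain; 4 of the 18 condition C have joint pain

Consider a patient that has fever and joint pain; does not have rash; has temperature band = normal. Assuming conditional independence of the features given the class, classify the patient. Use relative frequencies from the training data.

condition A: (117/167) × (76/117) × (41/117) × (77/117) × (20/117) ≈ 0.0179409
condition B: (32/167) × (26/32) × (8/32) × (3/32) × (3/32) ≈ 0.000342089
condition C: (18/167) × (15/18) × (9/18) × (12/18) × (4/18) ≈ 0.00665336
Highest score → condition A.

condition A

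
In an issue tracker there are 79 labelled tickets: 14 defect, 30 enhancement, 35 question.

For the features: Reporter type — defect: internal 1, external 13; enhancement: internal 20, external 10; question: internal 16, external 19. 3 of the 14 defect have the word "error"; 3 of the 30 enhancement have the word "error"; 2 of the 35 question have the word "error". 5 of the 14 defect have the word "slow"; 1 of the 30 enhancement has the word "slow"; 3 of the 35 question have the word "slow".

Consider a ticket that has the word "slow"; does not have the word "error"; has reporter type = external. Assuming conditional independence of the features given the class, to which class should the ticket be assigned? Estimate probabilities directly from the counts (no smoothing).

defect

defect: (14/79) × (13/14) × (11/14) × (5/14) ≈ 0.0461767
enhancement: (30/79) × (10/30) × (27/30) × (1/30) ≈ 0.00379747
question: (35/79) × (19/35) × (33/35) × (3/35) ≈ 0.0194368
Highest score → defect.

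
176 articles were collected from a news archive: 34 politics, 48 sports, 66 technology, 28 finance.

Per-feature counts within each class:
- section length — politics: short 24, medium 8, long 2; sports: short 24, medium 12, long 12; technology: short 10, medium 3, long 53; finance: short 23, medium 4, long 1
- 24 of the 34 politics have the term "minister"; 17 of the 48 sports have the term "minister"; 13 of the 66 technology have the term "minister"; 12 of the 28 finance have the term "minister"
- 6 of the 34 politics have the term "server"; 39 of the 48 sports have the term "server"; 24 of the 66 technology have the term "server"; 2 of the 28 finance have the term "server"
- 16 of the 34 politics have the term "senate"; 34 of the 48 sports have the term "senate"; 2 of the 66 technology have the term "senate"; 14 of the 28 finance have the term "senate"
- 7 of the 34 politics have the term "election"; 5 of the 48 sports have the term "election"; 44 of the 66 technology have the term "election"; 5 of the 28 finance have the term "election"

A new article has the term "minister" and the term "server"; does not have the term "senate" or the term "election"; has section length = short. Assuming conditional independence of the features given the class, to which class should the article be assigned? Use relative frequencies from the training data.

politics: (34/176) × (24/34) × (24/34) × (6/34) × (18/34) × (27/34) ≈ 0.00714137
sports: (48/176) × (24/48) × (17/48) × (39/48) × (14/48) × (43/48) ≈ 0.0102528
technology: (66/176) × (10/66) × (13/66) × (24/66) × (64/66) × (22/66) ≈ 0.00131543
finance: (28/176) × (23/28) × (12/28) × (2/28) × (14/28) × (23/28) ≈ 0.00164305
Highest score → sports.

sports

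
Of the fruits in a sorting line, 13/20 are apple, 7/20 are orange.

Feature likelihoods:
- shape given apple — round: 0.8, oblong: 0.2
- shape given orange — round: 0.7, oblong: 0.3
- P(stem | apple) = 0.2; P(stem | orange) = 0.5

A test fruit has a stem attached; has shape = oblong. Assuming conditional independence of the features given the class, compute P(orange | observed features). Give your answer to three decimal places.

apple: 0.65 × 0.2 × 0.2 = 0.026
orange: 0.35 × 0.3 × 0.5 = 0.0525
P(orange | x) = 0.0525 / 0.0785 ≈ 0.669

0.669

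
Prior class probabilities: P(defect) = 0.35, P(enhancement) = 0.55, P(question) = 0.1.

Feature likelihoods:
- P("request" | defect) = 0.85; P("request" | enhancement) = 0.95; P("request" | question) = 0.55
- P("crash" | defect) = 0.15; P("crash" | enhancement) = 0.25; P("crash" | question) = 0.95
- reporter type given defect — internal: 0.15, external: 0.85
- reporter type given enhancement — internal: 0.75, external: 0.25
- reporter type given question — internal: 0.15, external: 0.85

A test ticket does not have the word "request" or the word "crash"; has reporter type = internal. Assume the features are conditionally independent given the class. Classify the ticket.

defect: 0.35 × (1−0.85) × (1−0.15) × 0.15 = 0.00669375
enhancement: 0.55 × (1−0.95) × (1−0.25) × 0.75 = 0.01546875
question: 0.1 × (1−0.55) × (1−0.95) × 0.15 = 0.0003375
Highest score → enhancement.

enhancement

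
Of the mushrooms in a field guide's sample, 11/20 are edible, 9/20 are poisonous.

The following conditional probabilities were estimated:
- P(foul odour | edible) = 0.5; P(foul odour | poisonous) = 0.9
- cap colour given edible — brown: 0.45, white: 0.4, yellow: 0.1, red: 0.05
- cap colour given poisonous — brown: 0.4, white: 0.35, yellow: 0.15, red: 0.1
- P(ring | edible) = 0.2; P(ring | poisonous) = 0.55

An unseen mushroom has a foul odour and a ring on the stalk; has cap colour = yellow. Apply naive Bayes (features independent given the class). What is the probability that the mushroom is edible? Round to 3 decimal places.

0.141

edible: 0.55 × 0.5 × 0.1 × 0.2 = 0.0055
poisonous: 0.45 × 0.9 × 0.15 × 0.55 = 0.0334125
P(edible | x) = 0.0055 / 0.0389125 ≈ 0.141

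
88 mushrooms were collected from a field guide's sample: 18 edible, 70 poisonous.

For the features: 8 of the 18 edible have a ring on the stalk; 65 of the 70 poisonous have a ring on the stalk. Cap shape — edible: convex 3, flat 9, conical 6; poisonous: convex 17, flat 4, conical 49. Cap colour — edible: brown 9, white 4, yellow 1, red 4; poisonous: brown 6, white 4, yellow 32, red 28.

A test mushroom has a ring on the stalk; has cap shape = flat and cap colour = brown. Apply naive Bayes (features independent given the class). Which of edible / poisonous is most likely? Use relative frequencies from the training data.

edible: (18/88) × (8/18) × (9/18) × (9/18) ≈ 0.0227273
poisonous: (70/88) × (65/70) × (4/70) × (6/70) ≈ 0.00361781
Highest score → edible.

edible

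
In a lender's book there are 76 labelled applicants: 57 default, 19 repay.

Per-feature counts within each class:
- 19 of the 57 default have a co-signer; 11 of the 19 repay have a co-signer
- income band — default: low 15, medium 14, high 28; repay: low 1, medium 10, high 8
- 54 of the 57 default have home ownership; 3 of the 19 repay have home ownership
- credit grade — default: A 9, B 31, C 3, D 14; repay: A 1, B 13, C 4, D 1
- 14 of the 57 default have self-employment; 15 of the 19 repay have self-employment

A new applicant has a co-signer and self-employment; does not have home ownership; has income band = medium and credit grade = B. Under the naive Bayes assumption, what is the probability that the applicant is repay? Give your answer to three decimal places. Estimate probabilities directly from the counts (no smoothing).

0.988

default: (57/76) × (19/57) × (14/57) × (3/57) × (31/57) × (14/57) ≈ 0.000431698
repay: (19/76) × (11/19) × (10/19) × (16/19) × (13/19) × (15/19) ≈ 0.0346513
P(repay | x) = 0.0346513 / 0.035082998 ≈ 0.988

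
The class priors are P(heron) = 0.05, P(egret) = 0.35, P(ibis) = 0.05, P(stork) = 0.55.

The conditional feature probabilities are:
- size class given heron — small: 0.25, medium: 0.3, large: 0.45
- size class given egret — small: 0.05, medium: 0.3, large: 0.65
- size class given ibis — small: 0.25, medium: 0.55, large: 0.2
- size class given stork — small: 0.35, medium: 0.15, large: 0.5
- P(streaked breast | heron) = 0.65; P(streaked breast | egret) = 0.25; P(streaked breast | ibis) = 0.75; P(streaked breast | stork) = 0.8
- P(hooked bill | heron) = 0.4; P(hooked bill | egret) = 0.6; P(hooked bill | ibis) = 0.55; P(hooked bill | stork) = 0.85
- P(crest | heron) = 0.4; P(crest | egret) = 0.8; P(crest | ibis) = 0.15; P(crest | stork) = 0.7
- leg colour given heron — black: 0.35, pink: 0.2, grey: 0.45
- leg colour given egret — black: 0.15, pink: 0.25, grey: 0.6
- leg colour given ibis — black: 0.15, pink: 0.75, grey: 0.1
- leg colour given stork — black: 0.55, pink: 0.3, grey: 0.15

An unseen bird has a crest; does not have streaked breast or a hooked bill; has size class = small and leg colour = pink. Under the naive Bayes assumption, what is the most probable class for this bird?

heron: 0.05 × 0.25 × (1−0.65) × (1−0.4) × 0.4 × 0.2 = 0.00021
egret: 0.35 × 0.05 × (1−0.25) × (1−0.6) × 0.8 × 0.25 = 0.00105
ibis: 0.05 × 0.25 × (1−0.75) × (1−0.55) × 0.15 × 0.75 = 0.000158203125
stork: 0.55 × 0.35 × (1−0.8) × (1−0.85) × 0.7 × 0.3 = 0.00121275
Highest score → stork.

stork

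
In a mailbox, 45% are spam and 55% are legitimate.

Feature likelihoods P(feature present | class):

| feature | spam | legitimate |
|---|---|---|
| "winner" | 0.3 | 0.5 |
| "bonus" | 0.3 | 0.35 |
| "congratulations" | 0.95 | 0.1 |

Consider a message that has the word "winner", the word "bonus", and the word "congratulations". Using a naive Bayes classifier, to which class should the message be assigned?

spam: 0.45 × 0.3 × 0.3 × 0.95 = 0.038475
legitimate: 0.55 × 0.5 × 0.35 × 0.1 = 0.009625
Highest score → spam.

spam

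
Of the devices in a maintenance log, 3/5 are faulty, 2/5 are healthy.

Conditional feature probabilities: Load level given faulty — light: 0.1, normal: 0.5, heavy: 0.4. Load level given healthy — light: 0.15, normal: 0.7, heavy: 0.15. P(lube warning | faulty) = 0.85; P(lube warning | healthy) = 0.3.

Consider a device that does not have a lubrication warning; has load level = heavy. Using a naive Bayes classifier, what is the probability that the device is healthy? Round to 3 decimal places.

faulty: 0.6 × 0.4 × (1−0.85) = 0.036
healthy: 0.4 × 0.15 × (1−0.3) = 0.042
P(healthy | x) = 0.042 / 0.078 ≈ 0.538

0.538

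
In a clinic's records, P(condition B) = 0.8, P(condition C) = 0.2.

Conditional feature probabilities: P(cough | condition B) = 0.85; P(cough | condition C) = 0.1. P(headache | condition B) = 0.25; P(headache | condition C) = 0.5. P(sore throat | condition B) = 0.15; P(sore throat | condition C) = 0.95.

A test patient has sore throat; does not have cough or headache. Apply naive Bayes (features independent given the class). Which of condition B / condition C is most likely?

condition B: 0.8 × (1−0.85) × (1−0.25) × 0.15 = 0.0135
condition C: 0.2 × (1−0.1) × (1−0.5) × 0.95 = 0.0855
Highest score → condition C.

condition C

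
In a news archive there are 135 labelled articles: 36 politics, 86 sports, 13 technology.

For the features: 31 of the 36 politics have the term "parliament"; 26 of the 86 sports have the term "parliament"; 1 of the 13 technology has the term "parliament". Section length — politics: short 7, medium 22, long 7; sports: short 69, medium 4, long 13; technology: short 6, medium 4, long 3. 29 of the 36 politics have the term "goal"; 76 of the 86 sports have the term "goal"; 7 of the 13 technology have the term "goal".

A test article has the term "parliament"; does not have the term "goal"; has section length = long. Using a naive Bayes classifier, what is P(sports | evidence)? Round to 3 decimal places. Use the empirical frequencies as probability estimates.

politics: (36/135) × (31/36) × (7/36) × (7/36) ≈ 0.00868198
sports: (86/135) × (26/86) × (13/86) × (10/86) ≈ 0.00338521
technology: (13/135) × (1/13) × (3/13) × (6/13) ≈ 0.000788955
P(sports | x) = 0.00338521 / 0.012856145 ≈ 0.263

0.263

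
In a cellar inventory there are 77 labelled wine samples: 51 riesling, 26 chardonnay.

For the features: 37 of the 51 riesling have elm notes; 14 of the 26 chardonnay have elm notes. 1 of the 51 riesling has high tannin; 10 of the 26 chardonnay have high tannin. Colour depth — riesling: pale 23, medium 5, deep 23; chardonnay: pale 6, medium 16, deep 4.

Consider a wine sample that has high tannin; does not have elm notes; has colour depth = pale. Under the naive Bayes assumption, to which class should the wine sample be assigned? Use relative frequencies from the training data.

riesling: (51/77) × (14/51) × (1/51) × (23/51) ≈ 0.00160777
chardonnay: (26/77) × (12/26) × (10/26) × (6/26) ≈ 0.0138323
Highest score → chardonnay.

chardonnay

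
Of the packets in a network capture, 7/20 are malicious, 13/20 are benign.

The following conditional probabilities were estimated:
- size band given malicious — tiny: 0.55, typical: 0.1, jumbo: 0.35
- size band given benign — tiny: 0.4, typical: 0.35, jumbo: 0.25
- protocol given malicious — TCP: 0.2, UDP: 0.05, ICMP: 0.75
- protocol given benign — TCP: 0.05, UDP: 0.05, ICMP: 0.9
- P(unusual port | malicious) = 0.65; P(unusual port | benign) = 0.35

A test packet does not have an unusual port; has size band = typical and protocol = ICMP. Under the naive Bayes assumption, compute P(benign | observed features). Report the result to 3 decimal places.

malicious: 0.35 × 0.1 × 0.75 × (1−0.65) = 0.0091875
benign: 0.65 × 0.35 × 0.9 × (1−0.35) = 0.1330875
P(benign | x) = 0.1330875 / 0.142275 ≈ 0.935

0.935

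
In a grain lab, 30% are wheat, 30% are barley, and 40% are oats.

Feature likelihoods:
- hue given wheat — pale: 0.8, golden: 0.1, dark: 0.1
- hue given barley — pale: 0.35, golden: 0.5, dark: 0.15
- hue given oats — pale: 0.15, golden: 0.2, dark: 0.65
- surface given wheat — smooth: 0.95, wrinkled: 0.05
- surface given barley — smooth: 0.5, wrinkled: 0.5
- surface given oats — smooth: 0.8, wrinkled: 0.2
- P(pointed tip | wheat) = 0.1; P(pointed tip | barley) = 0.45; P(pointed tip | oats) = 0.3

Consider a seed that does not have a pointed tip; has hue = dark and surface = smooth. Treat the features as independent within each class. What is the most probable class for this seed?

wheat: 0.3 × 0.1 × 0.95 × (1−0.1) = 0.02565
barley: 0.3 × 0.15 × 0.5 × (1−0.45) = 0.012375
oats: 0.4 × 0.65 × 0.8 × (1−0.3) = 0.1456
Highest score → oats.

oats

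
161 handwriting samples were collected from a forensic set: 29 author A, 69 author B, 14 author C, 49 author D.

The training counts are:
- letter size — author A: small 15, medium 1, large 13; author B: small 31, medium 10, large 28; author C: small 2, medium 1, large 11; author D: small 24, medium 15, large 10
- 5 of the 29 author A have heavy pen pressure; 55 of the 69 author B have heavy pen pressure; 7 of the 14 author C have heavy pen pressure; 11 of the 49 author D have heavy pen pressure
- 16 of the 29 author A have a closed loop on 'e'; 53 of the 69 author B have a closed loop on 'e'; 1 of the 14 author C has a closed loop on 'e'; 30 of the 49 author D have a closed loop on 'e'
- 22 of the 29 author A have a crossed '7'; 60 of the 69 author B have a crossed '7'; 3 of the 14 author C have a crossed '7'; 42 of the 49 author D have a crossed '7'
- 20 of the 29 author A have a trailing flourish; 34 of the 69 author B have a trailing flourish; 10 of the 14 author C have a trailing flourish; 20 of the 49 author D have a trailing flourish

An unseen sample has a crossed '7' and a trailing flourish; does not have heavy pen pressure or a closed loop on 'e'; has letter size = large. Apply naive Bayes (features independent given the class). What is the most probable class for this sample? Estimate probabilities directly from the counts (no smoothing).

author A

author A: (29/161) × (13/29) × (24/29) × (13/29) × (22/29) × (20/29) ≈ 0.0156723
author B: (69/161) × (28/69) × (14/69) × (16/69) × (60/69) × (34/69) ≈ 0.00350602
author C: (14/161) × (11/14) × (7/14) × (13/14) × (3/14) × (10/14) ≈ 0.00485531
author D: (49/161) × (10/49) × (38/49) × (19/49) × (42/49) × (20/49) ≈ 0.00653441
Highest score → author A.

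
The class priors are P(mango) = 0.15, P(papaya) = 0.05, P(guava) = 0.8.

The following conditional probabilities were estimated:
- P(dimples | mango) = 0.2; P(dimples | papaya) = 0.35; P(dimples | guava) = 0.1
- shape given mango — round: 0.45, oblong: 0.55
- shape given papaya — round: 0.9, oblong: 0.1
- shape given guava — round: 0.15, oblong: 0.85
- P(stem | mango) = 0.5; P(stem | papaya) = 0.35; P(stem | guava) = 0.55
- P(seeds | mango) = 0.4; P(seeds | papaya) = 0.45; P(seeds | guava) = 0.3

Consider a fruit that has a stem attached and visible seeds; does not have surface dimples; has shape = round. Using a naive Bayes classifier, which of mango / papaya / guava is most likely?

guava

mango: 0.15 × (1−0.2) × 0.45 × 0.5 × 0.4 = 0.0108
papaya: 0.05 × (1−0.35) × 0.9 × 0.35 × 0.45 = 0.004606875
guava: 0.8 × (1−0.1) × 0.15 × 0.55 × 0.3 = 0.01782
Highest score → guava.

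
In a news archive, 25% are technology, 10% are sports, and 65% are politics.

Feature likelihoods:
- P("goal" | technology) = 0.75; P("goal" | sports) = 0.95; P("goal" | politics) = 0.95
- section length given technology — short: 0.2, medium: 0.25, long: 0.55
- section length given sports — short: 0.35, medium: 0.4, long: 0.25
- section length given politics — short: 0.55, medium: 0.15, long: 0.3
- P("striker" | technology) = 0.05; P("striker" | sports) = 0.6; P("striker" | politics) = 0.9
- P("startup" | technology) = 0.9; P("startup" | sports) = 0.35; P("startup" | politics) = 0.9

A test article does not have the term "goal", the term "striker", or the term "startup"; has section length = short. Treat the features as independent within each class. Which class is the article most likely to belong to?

technology: 0.25 × (1−0.75) × 0.2 × (1−0.05) × (1−0.9) = 0.0011875
sports: 0.1 × (1−0.95) × 0.35 × (1−0.6) × (1−0.35) = 0.000455
politics: 0.65 × (1−0.95) × 0.55 × (1−0.9) × (1−0.9) = 0.00017875
Highest score → technology.

technology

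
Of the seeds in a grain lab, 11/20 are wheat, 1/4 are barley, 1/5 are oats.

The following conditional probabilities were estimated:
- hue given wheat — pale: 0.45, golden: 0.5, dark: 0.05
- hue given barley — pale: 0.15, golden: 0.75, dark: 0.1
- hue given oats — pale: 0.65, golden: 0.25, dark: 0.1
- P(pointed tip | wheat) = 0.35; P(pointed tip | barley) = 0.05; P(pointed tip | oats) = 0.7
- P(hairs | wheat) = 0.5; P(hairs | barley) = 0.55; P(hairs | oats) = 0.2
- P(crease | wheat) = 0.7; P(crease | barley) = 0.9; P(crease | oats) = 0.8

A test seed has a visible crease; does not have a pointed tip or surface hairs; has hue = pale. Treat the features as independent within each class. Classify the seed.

wheat: 0.55 × 0.45 × (1−0.35) × (1−0.5) × 0.7 = 0.05630625
barley: 0.25 × 0.15 × (1−0.05) × (1−0.55) × 0.9 = 0.014428125
oats: 0.2 × 0.65 × (1−0.7) × (1−0.2) × 0.8 = 0.02496
Highest score → wheat.

wheat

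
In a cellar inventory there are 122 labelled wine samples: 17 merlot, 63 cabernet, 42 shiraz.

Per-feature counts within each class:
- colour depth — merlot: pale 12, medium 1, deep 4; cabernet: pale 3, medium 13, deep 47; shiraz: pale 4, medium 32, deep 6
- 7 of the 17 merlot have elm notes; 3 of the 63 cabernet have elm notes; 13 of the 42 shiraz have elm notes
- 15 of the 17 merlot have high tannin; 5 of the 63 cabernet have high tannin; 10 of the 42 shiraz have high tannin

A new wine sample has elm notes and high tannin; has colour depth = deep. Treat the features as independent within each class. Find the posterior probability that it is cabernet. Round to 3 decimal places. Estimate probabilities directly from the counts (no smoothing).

merlot: (17/122) × (4/17) × (7/17) × (15/17) ≈ 0.0119122
cabernet: (63/122) × (47/63) × (3/63) × (5/63) ≈ 0.00145596
shiraz: (42/122) × (6/42) × (13/42) × (10/42) ≈ 0.0036244
P(cabernet | x) = 0.00145596 / 0.01699256 ≈ 0.086

0.086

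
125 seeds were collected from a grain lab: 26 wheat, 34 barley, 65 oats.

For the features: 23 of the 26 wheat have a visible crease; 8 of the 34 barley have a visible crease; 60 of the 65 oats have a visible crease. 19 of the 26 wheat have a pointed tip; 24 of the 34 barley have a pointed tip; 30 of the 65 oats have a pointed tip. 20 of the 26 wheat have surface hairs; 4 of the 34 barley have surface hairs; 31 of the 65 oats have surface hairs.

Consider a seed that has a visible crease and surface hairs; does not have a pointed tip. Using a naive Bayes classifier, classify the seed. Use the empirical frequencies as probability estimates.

oats

wheat: (26/125) × (23/26) × (7/26) × (20/26) ≈ 0.0381065
barley: (34/125) × (8/34) × (10/34) × (4/34) ≈ 0.00221453
oats: (65/125) × (60/65) × (35/65) × (31/65) ≈ 0.123266
Highest score → oats.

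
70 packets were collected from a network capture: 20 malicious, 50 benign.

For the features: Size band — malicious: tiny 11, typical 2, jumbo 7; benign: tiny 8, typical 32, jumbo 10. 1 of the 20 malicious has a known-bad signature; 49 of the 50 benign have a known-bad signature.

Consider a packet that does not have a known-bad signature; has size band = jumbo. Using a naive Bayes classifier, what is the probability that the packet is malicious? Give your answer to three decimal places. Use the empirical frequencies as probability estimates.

0.971

malicious: (20/70) × (7/20) × (19/20) = 0.095
benign: (50/70) × (10/50) × (1/50) ≈ 0.00285714
P(malicious | x) = 0.095 / 0.09785714 ≈ 0.971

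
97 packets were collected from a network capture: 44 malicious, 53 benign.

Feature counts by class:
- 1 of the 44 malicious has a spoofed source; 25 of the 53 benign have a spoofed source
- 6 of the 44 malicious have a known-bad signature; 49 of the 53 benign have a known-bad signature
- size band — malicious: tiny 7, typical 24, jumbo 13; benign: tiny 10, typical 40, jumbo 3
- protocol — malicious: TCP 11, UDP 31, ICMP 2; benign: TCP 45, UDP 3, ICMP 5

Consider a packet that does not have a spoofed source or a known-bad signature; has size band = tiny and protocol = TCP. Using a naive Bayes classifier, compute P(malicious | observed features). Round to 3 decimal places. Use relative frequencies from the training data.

malicious: (44/97) × (43/44) × (38/44) × (7/44) × (11/44) ≈ 0.015227
benign: (53/97) × (28/53) × (4/53) × (10/53) × (45/53) ≈ 0.00349005
P(malicious | x) = 0.015227 / 0.01871705 ≈ 0.814

0.814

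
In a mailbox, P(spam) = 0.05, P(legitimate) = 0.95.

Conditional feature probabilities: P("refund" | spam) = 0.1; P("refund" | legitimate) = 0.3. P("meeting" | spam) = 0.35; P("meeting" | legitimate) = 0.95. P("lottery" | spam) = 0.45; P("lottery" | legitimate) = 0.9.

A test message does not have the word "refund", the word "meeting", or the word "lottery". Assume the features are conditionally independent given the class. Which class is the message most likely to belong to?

spam: 0.05 × (1−0.1) × (1−0.35) × (1−0.45) = 0.0160875
legitimate: 0.95 × (1−0.3) × (1−0.95) × (1−0.9) = 0.003325
Highest score → spam.

spam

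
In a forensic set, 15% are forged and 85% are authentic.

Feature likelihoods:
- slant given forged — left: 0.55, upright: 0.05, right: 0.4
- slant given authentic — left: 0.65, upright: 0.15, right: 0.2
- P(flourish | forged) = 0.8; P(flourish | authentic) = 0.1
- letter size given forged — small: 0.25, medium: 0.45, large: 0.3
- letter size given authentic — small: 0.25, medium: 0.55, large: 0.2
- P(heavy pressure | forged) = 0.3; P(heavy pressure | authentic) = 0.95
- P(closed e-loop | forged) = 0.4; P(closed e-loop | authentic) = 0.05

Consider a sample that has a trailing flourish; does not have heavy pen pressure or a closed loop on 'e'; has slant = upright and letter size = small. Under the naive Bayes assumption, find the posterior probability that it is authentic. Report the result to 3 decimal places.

forged: 0.15 × 0.05 × 0.8 × 0.25 × (1−0.3) × (1−0.4) = 0.00063
authentic: 0.85 × 0.15 × 0.1 × 0.25 × (1−0.95) × (1−0.05) = 0.00015140625
P(authentic | x) = 0.00015140625 / 0.00078140625 ≈ 0.194

0.194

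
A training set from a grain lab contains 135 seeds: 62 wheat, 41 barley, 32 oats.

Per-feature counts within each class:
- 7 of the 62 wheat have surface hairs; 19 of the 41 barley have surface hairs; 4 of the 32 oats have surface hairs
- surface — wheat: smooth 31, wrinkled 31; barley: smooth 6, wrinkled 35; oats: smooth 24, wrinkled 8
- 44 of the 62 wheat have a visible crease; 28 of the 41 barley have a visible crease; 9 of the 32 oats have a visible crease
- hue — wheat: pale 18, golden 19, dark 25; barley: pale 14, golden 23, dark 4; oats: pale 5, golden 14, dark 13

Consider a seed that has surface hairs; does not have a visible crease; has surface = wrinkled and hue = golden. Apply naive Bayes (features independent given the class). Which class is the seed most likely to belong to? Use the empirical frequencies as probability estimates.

barley

wheat: (62/135) × (7/62) × (31/62) × (18/62) × (19/62) ≈ 0.00230663
barley: (41/135) × (19/41) × (35/41) × (13/41) × (23/41) ≈ 0.0213701
oats: (32/135) × (4/32) × (8/32) × (23/32) × (14/32) ≈ 0.00232928
Highest score → barley.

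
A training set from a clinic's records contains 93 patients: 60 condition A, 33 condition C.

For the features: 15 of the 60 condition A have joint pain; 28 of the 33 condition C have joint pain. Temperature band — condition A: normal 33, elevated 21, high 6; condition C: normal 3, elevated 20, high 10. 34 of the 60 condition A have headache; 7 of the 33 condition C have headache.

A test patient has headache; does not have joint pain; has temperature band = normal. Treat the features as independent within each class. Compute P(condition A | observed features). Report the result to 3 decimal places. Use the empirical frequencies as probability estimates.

0.993

condition A: (60/93) × (45/60) × (33/60) × (34/60) ≈ 0.150806
condition C: (33/93) × (5/33) × (3/33) × (7/33) ≈ 0.00103676
P(condition A | x) = 0.150806 / 0.15184276 ≈ 0.993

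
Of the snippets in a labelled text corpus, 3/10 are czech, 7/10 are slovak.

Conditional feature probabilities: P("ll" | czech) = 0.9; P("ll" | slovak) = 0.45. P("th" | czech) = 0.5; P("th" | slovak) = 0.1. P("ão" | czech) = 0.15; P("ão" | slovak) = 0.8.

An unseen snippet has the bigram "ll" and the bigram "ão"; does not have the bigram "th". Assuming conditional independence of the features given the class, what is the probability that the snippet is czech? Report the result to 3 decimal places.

0.082

czech: 0.3 × 0.9 × (1−0.5) × 0.15 = 0.02025
slovak: 0.7 × 0.45 × (1−0.1) × 0.8 = 0.2268
P(czech | x) = 0.02025 / 0.24705 ≈ 0.082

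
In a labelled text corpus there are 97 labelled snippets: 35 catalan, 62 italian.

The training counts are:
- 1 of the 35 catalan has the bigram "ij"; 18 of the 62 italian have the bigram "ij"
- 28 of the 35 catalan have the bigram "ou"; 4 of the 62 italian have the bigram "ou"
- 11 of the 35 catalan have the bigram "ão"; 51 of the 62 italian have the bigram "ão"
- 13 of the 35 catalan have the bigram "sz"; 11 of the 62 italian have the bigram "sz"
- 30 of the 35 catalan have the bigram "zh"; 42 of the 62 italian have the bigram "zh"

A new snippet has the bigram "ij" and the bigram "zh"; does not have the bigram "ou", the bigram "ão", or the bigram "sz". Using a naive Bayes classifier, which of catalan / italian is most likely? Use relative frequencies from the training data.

catalan: (35/97) × (1/35) × (7/35) × (24/35) × (22/35) × (30/35) ≈ 0.000761744
italian: (62/97) × (18/62) × (58/62) × (11/62) × (51/62) × (42/62) ≈ 0.0171622
Highest score → italian.

italian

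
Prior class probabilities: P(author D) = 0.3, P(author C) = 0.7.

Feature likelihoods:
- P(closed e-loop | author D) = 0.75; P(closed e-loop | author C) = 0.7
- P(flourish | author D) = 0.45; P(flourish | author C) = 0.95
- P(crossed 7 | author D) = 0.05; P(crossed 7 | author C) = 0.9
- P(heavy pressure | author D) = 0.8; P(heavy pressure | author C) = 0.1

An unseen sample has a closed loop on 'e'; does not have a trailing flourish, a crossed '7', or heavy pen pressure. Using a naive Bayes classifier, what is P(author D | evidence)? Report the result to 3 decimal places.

author D: 0.3 × 0.75 × (1−0.45) × (1−0.05) × (1−0.8) = 0.0235125
author C: 0.7 × 0.7 × (1−0.95) × (1−0.9) × (1−0.1) = 0.002205
P(author D | x) = 0.0235125 / 0.0257175 ≈ 0.914

0.914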